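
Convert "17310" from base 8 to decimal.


Input: "17310" in base 8
Positional expansion:
  Digit '1' (value 1) x 8^4 = 4096
  Digit '7' (value 7) x 8^3 = 3584
  Digit '3' (value 3) x 8^2 = 192
  Digit '1' (value 1) x 8^1 = 8
  Digit '0' (value 0) x 8^0 = 0
Sum = 7880

7880


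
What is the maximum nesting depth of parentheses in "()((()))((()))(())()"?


Input: "()((()))((()))(())()"
Tracking depth:
  Position 0 '(': depth becomes 1
  Position 1 ')': depth becomes 0
  Position 2 '(': depth becomes 1
  Position 3 '(': depth becomes 2
  Position 4 '(': depth becomes 3
  Position 5 ')': depth becomes 2
  Position 6 ')': depth becomes 1
  Position 7 ')': depth becomes 0
  Position 8 '(': depth becomes 1
  Position 9 '(': depth becomes 2
  Position 10 '(': depth becomes 3
  Position 11 ')': depth becomes 2
  Position 12 ')': depth becomes 1
  Position 13 ')': depth becomes 0
  Position 14 '(': depth becomes 1
  Position 15 '(': depth becomes 2
  Position 16 ')': depth becomes 1
  Position 17 ')': depth becomes 0
  Position 18 '(': depth becomes 1
  Position 19 ')': depth becomes 0
Maximum depth reached: 3

3


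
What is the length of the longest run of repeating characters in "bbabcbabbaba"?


Input: "bbabcbabbaba"
Scanning for longest run:
  Position 1 ('b'): continues run of 'b', length=2
  Position 2 ('a'): new char, reset run to 1
  Position 3 ('b'): new char, reset run to 1
  Position 4 ('c'): new char, reset run to 1
  Position 5 ('b'): new char, reset run to 1
  Position 6 ('a'): new char, reset run to 1
  Position 7 ('b'): new char, reset run to 1
  Position 8 ('b'): continues run of 'b', length=2
  Position 9 ('a'): new char, reset run to 1
  Position 10 ('b'): new char, reset run to 1
  Position 11 ('a'): new char, reset run to 1
Longest run: 'b' with length 2

2


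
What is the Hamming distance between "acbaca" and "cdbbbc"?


Comparing "acbaca" and "cdbbbc" position by position:
  Position 0: 'a' vs 'c' => differ
  Position 1: 'c' vs 'd' => differ
  Position 2: 'b' vs 'b' => same
  Position 3: 'a' vs 'b' => differ
  Position 4: 'c' vs 'b' => differ
  Position 5: 'a' vs 'c' => differ
Total differences (Hamming distance): 5

5


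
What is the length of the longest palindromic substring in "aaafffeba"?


Input: "aaafffeba"
Checking substrings for palindromes:
  [0:3] "aaa" (len 3) => palindrome
  [3:6] "fff" (len 3) => palindrome
  [0:2] "aa" (len 2) => palindrome
  [1:3] "aa" (len 2) => palindrome
  [3:5] "ff" (len 2) => palindrome
  [4:6] "ff" (len 2) => palindrome
Longest palindromic substring: "aaa" with length 3

3


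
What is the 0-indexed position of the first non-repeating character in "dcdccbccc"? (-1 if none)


Input: dcdccbccc
Character frequencies:
  'b': 1
  'c': 6
  'd': 2
Scanning left to right for freq == 1:
  Position 0 ('d'): freq=2, skip
  Position 1 ('c'): freq=6, skip
  Position 2 ('d'): freq=2, skip
  Position 3 ('c'): freq=6, skip
  Position 4 ('c'): freq=6, skip
  Position 5 ('b'): unique! => answer = 5

5


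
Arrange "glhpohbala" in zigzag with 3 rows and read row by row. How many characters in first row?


Zigzag "glhpohbala" into 3 rows:
Placing characters:
  'g' => row 0
  'l' => row 1
  'h' => row 2
  'p' => row 1
  'o' => row 0
  'h' => row 1
  'b' => row 2
  'a' => row 1
  'l' => row 0
  'a' => row 1
Rows:
  Row 0: "gol"
  Row 1: "lphaa"
  Row 2: "hb"
First row length: 3

3


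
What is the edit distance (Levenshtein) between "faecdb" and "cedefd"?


Computing edit distance: "faecdb" -> "cedefd"
DP table:
           c    e    d    e    f    d
      0    1    2    3    4    5    6
  f   1    1    2    3    4    4    5
  a   2    2    2    3    4    5    5
  e   3    3    2    3    3    4    5
  c   4    3    3    3    4    4    5
  d   5    4    4    3    4    5    4
  b   6    5    5    4    4    5    5
Edit distance = dp[6][6] = 5

5


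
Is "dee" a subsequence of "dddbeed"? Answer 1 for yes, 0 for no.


Check if "dee" is a subsequence of "dddbeed"
Greedy scan:
  Position 0 ('d'): matches sub[0] = 'd'
  Position 1 ('d'): no match needed
  Position 2 ('d'): no match needed
  Position 3 ('b'): no match needed
  Position 4 ('e'): matches sub[1] = 'e'
  Position 5 ('e'): matches sub[2] = 'e'
  Position 6 ('d'): no match needed
All 3 characters matched => is a subsequence

1


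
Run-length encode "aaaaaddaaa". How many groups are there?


Input: aaaaaddaaa
Scanning for consecutive runs:
  Group 1: 'a' x 5 (positions 0-4)
  Group 2: 'd' x 2 (positions 5-6)
  Group 3: 'a' x 3 (positions 7-9)
Total groups: 3

3


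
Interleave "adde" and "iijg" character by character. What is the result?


Interleaving "adde" and "iijg":
  Position 0: 'a' from first, 'i' from second => "ai"
  Position 1: 'd' from first, 'i' from second => "di"
  Position 2: 'd' from first, 'j' from second => "dj"
  Position 3: 'e' from first, 'g' from second => "eg"
Result: aididjeg

aididjeg


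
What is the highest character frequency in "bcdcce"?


Input: bcdcce
Character counts:
  'b': 1
  'c': 3
  'd': 1
  'e': 1
Maximum frequency: 3

3


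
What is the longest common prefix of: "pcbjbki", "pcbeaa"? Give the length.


Words: pcbjbki, pcbeaa
  Position 0: all 'p' => match
  Position 1: all 'c' => match
  Position 2: all 'b' => match
  Position 3: ('j', 'e') => mismatch, stop
LCP = "pcb" (length 3)

3


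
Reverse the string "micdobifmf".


Input: micdobifmf
Reading characters right to left:
  Position 9: 'f'
  Position 8: 'm'
  Position 7: 'f'
  Position 6: 'i'
  Position 5: 'b'
  Position 4: 'o'
  Position 3: 'd'
  Position 2: 'c'
  Position 1: 'i'
  Position 0: 'm'
Reversed: fmfibodcim

fmfibodcim


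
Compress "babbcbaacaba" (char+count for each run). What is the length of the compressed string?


Input: babbcbaacaba
Runs:
  'b' x 1 => "b1"
  'a' x 1 => "a1"
  'b' x 2 => "b2"
  'c' x 1 => "c1"
  'b' x 1 => "b1"
  'a' x 2 => "a2"
  'c' x 1 => "c1"
  'a' x 1 => "a1"
  'b' x 1 => "b1"
  'a' x 1 => "a1"
Compressed: "b1a1b2c1b1a2c1a1b1a1"
Compressed length: 20

20


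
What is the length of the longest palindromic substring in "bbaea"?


Input: "bbaea"
Checking substrings for palindromes:
  [2:5] "aea" (len 3) => palindrome
  [0:2] "bb" (len 2) => palindrome
Longest palindromic substring: "aea" with length 3

3


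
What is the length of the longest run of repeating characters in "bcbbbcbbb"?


Input: "bcbbbcbbb"
Scanning for longest run:
  Position 1 ('c'): new char, reset run to 1
  Position 2 ('b'): new char, reset run to 1
  Position 3 ('b'): continues run of 'b', length=2
  Position 4 ('b'): continues run of 'b', length=3
  Position 5 ('c'): new char, reset run to 1
  Position 6 ('b'): new char, reset run to 1
  Position 7 ('b'): continues run of 'b', length=2
  Position 8 ('b'): continues run of 'b', length=3
Longest run: 'b' with length 3

3


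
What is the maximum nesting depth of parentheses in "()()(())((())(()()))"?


Input: "()()(())((())(()()))"
Tracking depth:
  Position 0 '(': depth becomes 1
  Position 1 ')': depth becomes 0
  Position 2 '(': depth becomes 1
  Position 3 ')': depth becomes 0
  Position 4 '(': depth becomes 1
  Position 5 '(': depth becomes 2
  Position 6 ')': depth becomes 1
  Position 7 ')': depth becomes 0
  Position 8 '(': depth becomes 1
  Position 9 '(': depth becomes 2
  Position 10 '(': depth becomes 3
  Position 11 ')': depth becomes 2
  Position 12 ')': depth becomes 1
  Position 13 '(': depth becomes 2
  Position 14 '(': depth becomes 3
  Position 15 ')': depth becomes 2
  Position 16 '(': depth becomes 3
  Position 17 ')': depth becomes 2
  Position 18 ')': depth becomes 1
  Position 19 ')': depth becomes 0
Maximum depth reached: 3

3


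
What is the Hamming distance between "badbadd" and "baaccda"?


Comparing "badbadd" and "baaccda" position by position:
  Position 0: 'b' vs 'b' => same
  Position 1: 'a' vs 'a' => same
  Position 2: 'd' vs 'a' => differ
  Position 3: 'b' vs 'c' => differ
  Position 4: 'a' vs 'c' => differ
  Position 5: 'd' vs 'd' => same
  Position 6: 'd' vs 'a' => differ
Total differences (Hamming distance): 4

4


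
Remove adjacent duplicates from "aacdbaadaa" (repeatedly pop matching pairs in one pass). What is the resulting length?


Input: aacdbaadaa
Stack-based adjacent duplicate removal:
  Read 'a': push. Stack: a
  Read 'a': matches stack top 'a' => pop. Stack: (empty)
  Read 'c': push. Stack: c
  Read 'd': push. Stack: cd
  Read 'b': push. Stack: cdb
  Read 'a': push. Stack: cdba
  Read 'a': matches stack top 'a' => pop. Stack: cdb
  Read 'd': push. Stack: cdbd
  Read 'a': push. Stack: cdbda
  Read 'a': matches stack top 'a' => pop. Stack: cdbd
Final stack: "cdbd" (length 4)

4


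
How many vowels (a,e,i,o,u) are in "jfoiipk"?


Input: jfoiipk
Checking each character:
  'j' at position 0: consonant
  'f' at position 1: consonant
  'o' at position 2: vowel (running total: 1)
  'i' at position 3: vowel (running total: 2)
  'i' at position 4: vowel (running total: 3)
  'p' at position 5: consonant
  'k' at position 6: consonant
Total vowels: 3

3


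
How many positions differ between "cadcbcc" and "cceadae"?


Comparing "cadcbcc" and "cceadae" position by position:
  Position 0: 'c' vs 'c' => same
  Position 1: 'a' vs 'c' => DIFFER
  Position 2: 'd' vs 'e' => DIFFER
  Position 3: 'c' vs 'a' => DIFFER
  Position 4: 'b' vs 'd' => DIFFER
  Position 5: 'c' vs 'a' => DIFFER
  Position 6: 'c' vs 'e' => DIFFER
Positions that differ: 6

6


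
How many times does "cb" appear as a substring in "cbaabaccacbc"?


Searching for "cb" in "cbaabaccacbc"
Scanning each position:
  Position 0: "cb" => MATCH
  Position 1: "ba" => no
  Position 2: "aa" => no
  Position 3: "ab" => no
  Position 4: "ba" => no
  Position 5: "ac" => no
  Position 6: "cc" => no
  Position 7: "ca" => no
  Position 8: "ac" => no
  Position 9: "cb" => MATCH
  Position 10: "bc" => no
Total occurrences: 2

2


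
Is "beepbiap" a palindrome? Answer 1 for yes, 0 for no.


Input: beepbiap
Reversed: paibpeeb
  Compare pos 0 ('b') with pos 7 ('p'): MISMATCH
  Compare pos 1 ('e') with pos 6 ('a'): MISMATCH
  Compare pos 2 ('e') with pos 5 ('i'): MISMATCH
  Compare pos 3 ('p') with pos 4 ('b'): MISMATCH
Result: not a palindrome

0


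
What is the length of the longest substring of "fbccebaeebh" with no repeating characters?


Input: "fbccebaeebh"
Sliding window (track last position of each char):
  Position 0 ('f'): window [0,0] length 1 -- new best
  Position 1 ('b'): window [0,1] length 2 -- new best
  Position 2 ('c'): window [0,2] length 3 -- new best
  Position 3 ('c'): repeat (last at 2), move window start to 3
  Position 3 ('c'): window [3,3] length 1
  Position 4 ('e'): window [3,4] length 2
  Position 5 ('b'): window [3,5] length 3
  Position 6 ('a'): window [3,6] length 4 -- new best
  Position 7 ('e'): repeat (last at 4), move window start to 5
  Position 7 ('e'): window [5,7] length 3
  Position 8 ('e'): repeat (last at 7), move window start to 8
  Position 8 ('e'): window [8,8] length 1
  Position 9 ('b'): window [8,9] length 2
  Position 10 ('h'): window [8,10] length 3
Longest substring with no repeats: "ceba" with length 4

4


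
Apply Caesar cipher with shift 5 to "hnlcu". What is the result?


Caesar cipher: shift "hnlcu" by 5
  'h' (pos 7) + 5 = pos 12 = 'm'
  'n' (pos 13) + 5 = pos 18 = 's'
  'l' (pos 11) + 5 = pos 16 = 'q'
  'c' (pos 2) + 5 = pos 7 = 'h'
  'u' (pos 20) + 5 = pos 25 = 'z'
Result: msqhz

msqhz


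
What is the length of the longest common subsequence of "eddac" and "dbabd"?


LCS of "eddac" and "dbabd"
DP table:
           d    b    a    b    d
      0    0    0    0    0    0
  e   0    0    0    0    0    0
  d   0    1    1    1    1    1
  d   0    1    1    1    1    2
  a   0    1    1    2    2    2
  c   0    1    1    2    2    2
LCS length = dp[5][5] = 2

2


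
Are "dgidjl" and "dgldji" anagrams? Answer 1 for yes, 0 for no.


Strings: "dgidjl", "dgldji"
Sorted first:  ddgijl
Sorted second: ddgijl
Sorted forms match => anagrams

1


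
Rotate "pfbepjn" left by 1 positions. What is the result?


Input: "pfbepjn", rotate left by 1
First 1 characters: "p"
Remaining characters: "fbepjn"
Concatenate remaining + first: "fbepjn" + "p" = "fbepjnp"

fbepjnp


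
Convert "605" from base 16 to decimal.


Input: "605" in base 16
Positional expansion:
  Digit '6' (value 6) x 16^2 = 1536
  Digit '0' (value 0) x 16^1 = 0
  Digit '5' (value 5) x 16^0 = 5
Sum = 1541

1541


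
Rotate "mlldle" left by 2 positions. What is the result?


Input: "mlldle", rotate left by 2
First 2 characters: "ml"
Remaining characters: "ldle"
Concatenate remaining + first: "ldle" + "ml" = "ldleml"

ldleml


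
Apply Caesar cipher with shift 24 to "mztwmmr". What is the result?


Caesar cipher: shift "mztwmmr" by 24
  'm' (pos 12) + 24 = pos 10 = 'k'
  'z' (pos 25) + 24 = pos 23 = 'x'
  't' (pos 19) + 24 = pos 17 = 'r'
  'w' (pos 22) + 24 = pos 20 = 'u'
  'm' (pos 12) + 24 = pos 10 = 'k'
  'm' (pos 12) + 24 = pos 10 = 'k'
  'r' (pos 17) + 24 = pos 15 = 'p'
Result: kxrukkp

kxrukkp


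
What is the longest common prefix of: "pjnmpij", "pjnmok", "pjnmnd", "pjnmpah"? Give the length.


Words: pjnmpij, pjnmok, pjnmnd, pjnmpah
  Position 0: all 'p' => match
  Position 1: all 'j' => match
  Position 2: all 'n' => match
  Position 3: all 'm' => match
  Position 4: ('p', 'o', 'n', 'p') => mismatch, stop
LCP = "pjnm" (length 4)

4


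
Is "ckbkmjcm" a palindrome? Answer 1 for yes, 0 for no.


Input: ckbkmjcm
Reversed: mcjmkbkc
  Compare pos 0 ('c') with pos 7 ('m'): MISMATCH
  Compare pos 1 ('k') with pos 6 ('c'): MISMATCH
  Compare pos 2 ('b') with pos 5 ('j'): MISMATCH
  Compare pos 3 ('k') with pos 4 ('m'): MISMATCH
Result: not a palindrome

0


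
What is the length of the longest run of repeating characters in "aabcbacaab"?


Input: "aabcbacaab"
Scanning for longest run:
  Position 1 ('a'): continues run of 'a', length=2
  Position 2 ('b'): new char, reset run to 1
  Position 3 ('c'): new char, reset run to 1
  Position 4 ('b'): new char, reset run to 1
  Position 5 ('a'): new char, reset run to 1
  Position 6 ('c'): new char, reset run to 1
  Position 7 ('a'): new char, reset run to 1
  Position 8 ('a'): continues run of 'a', length=2
  Position 9 ('b'): new char, reset run to 1
Longest run: 'a' with length 2

2


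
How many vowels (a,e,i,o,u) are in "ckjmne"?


Input: ckjmne
Checking each character:
  'c' at position 0: consonant
  'k' at position 1: consonant
  'j' at position 2: consonant
  'm' at position 3: consonant
  'n' at position 4: consonant
  'e' at position 5: vowel (running total: 1)
Total vowels: 1

1


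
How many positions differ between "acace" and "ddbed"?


Comparing "acace" and "ddbed" position by position:
  Position 0: 'a' vs 'd' => DIFFER
  Position 1: 'c' vs 'd' => DIFFER
  Position 2: 'a' vs 'b' => DIFFER
  Position 3: 'c' vs 'e' => DIFFER
  Position 4: 'e' vs 'd' => DIFFER
Positions that differ: 5

5


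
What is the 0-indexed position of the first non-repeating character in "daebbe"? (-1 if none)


Input: daebbe
Character frequencies:
  'a': 1
  'b': 2
  'd': 1
  'e': 2
Scanning left to right for freq == 1:
  Position 0 ('d'): unique! => answer = 0

0


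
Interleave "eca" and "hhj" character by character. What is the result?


Interleaving "eca" and "hhj":
  Position 0: 'e' from first, 'h' from second => "eh"
  Position 1: 'c' from first, 'h' from second => "ch"
  Position 2: 'a' from first, 'j' from second => "aj"
Result: ehchaj

ehchaj


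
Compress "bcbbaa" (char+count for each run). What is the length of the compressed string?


Input: bcbbaa
Runs:
  'b' x 1 => "b1"
  'c' x 1 => "c1"
  'b' x 2 => "b2"
  'a' x 2 => "a2"
Compressed: "b1c1b2a2"
Compressed length: 8

8


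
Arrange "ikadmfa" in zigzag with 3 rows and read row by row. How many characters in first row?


Zigzag "ikadmfa" into 3 rows:
Placing characters:
  'i' => row 0
  'k' => row 1
  'a' => row 2
  'd' => row 1
  'm' => row 0
  'f' => row 1
  'a' => row 2
Rows:
  Row 0: "im"
  Row 1: "kdf"
  Row 2: "aa"
First row length: 2

2


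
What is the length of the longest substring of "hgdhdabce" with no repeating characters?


Input: "hgdhdabce"
Sliding window (track last position of each char):
  Position 0 ('h'): window [0,0] length 1 -- new best
  Position 1 ('g'): window [0,1] length 2 -- new best
  Position 2 ('d'): window [0,2] length 3 -- new best
  Position 3 ('h'): repeat (last at 0), move window start to 1
  Position 3 ('h'): window [1,3] length 3
  Position 4 ('d'): repeat (last at 2), move window start to 3
  Position 4 ('d'): window [3,4] length 2
  Position 5 ('a'): window [3,5] length 3
  Position 6 ('b'): window [3,6] length 4 -- new best
  Position 7 ('c'): window [3,7] length 5 -- new best
  Position 8 ('e'): window [3,8] length 6 -- new best
Longest substring with no repeats: "hdabce" with length 6

6


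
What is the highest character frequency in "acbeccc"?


Input: acbeccc
Character counts:
  'a': 1
  'b': 1
  'c': 4
  'e': 1
Maximum frequency: 4

4


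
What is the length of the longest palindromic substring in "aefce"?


Input: "aefce"
Checking substrings for palindromes:
  No multi-char palindromic substrings found
Longest palindromic substring: "a" with length 1

1


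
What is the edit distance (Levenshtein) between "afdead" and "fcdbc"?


Computing edit distance: "afdead" -> "fcdbc"
DP table:
           f    c    d    b    c
      0    1    2    3    4    5
  a   1    1    2    3    4    5
  f   2    1    2    3    4    5
  d   3    2    2    2    3    4
  e   4    3    3    3    3    4
  a   5    4    4    4    4    4
  d   6    5    5    4    5    5
Edit distance = dp[6][5] = 5

5


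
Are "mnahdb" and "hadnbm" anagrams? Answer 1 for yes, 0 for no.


Strings: "mnahdb", "hadnbm"
Sorted first:  abdhmn
Sorted second: abdhmn
Sorted forms match => anagrams

1


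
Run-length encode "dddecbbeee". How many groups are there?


Input: dddecbbeee
Scanning for consecutive runs:
  Group 1: 'd' x 3 (positions 0-2)
  Group 2: 'e' x 1 (positions 3-3)
  Group 3: 'c' x 1 (positions 4-4)
  Group 4: 'b' x 2 (positions 5-6)
  Group 5: 'e' x 3 (positions 7-9)
Total groups: 5

5


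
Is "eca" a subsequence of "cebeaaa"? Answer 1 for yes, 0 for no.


Check if "eca" is a subsequence of "cebeaaa"
Greedy scan:
  Position 0 ('c'): no match needed
  Position 1 ('e'): matches sub[0] = 'e'
  Position 2 ('b'): no match needed
  Position 3 ('e'): no match needed
  Position 4 ('a'): no match needed
  Position 5 ('a'): no match needed
  Position 6 ('a'): no match needed
Only matched 1/3 characters => not a subsequence

0


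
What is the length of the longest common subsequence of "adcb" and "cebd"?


LCS of "adcb" and "cebd"
DP table:
           c    e    b    d
      0    0    0    0    0
  a   0    0    0    0    0
  d   0    0    0    0    1
  c   0    1    1    1    1
  b   0    1    1    2    2
LCS length = dp[4][4] = 2

2


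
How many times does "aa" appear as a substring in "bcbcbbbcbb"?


Searching for "aa" in "bcbcbbbcbb"
Scanning each position:
  Position 0: "bc" => no
  Position 1: "cb" => no
  Position 2: "bc" => no
  Position 3: "cb" => no
  Position 4: "bb" => no
  Position 5: "bb" => no
  Position 6: "bc" => no
  Position 7: "cb" => no
  Position 8: "bb" => no
Total occurrences: 0

0


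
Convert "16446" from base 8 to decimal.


Input: "16446" in base 8
Positional expansion:
  Digit '1' (value 1) x 8^4 = 4096
  Digit '6' (value 6) x 8^3 = 3072
  Digit '4' (value 4) x 8^2 = 256
  Digit '4' (value 4) x 8^1 = 32
  Digit '6' (value 6) x 8^0 = 6
Sum = 7462

7462


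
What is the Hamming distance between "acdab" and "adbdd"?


Comparing "acdab" and "adbdd" position by position:
  Position 0: 'a' vs 'a' => same
  Position 1: 'c' vs 'd' => differ
  Position 2: 'd' vs 'b' => differ
  Position 3: 'a' vs 'd' => differ
  Position 4: 'b' vs 'd' => differ
Total differences (Hamming distance): 4

4


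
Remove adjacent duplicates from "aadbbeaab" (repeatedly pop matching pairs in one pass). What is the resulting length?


Input: aadbbeaab
Stack-based adjacent duplicate removal:
  Read 'a': push. Stack: a
  Read 'a': matches stack top 'a' => pop. Stack: (empty)
  Read 'd': push. Stack: d
  Read 'b': push. Stack: db
  Read 'b': matches stack top 'b' => pop. Stack: d
  Read 'e': push. Stack: de
  Read 'a': push. Stack: dea
  Read 'a': matches stack top 'a' => pop. Stack: de
  Read 'b': push. Stack: deb
Final stack: "deb" (length 3)

3


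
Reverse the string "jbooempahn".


Input: jbooempahn
Reading characters right to left:
  Position 9: 'n'
  Position 8: 'h'
  Position 7: 'a'
  Position 6: 'p'
  Position 5: 'm'
  Position 4: 'e'
  Position 3: 'o'
  Position 2: 'o'
  Position 1: 'b'
  Position 0: 'j'
Reversed: nhapmeoobj

nhapmeoobj


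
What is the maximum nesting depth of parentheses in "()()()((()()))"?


Input: "()()()((()()))"
Tracking depth:
  Position 0 '(': depth becomes 1
  Position 1 ')': depth becomes 0
  Position 2 '(': depth becomes 1
  Position 3 ')': depth becomes 0
  Position 4 '(': depth becomes 1
  Position 5 ')': depth becomes 0
  Position 6 '(': depth becomes 1
  Position 7 '(': depth becomes 2
  Position 8 '(': depth becomes 3
  Position 9 ')': depth becomes 2
  Position 10 '(': depth becomes 3
  Position 11 ')': depth becomes 2
  Position 12 ')': depth becomes 1
  Position 13 ')': depth becomes 0
Maximum depth reached: 3

3


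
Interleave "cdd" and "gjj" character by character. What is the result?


Interleaving "cdd" and "gjj":
  Position 0: 'c' from first, 'g' from second => "cg"
  Position 1: 'd' from first, 'j' from second => "dj"
  Position 2: 'd' from first, 'j' from second => "dj"
Result: cgdjdj

cgdjdj


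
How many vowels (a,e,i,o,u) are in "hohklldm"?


Input: hohklldm
Checking each character:
  'h' at position 0: consonant
  'o' at position 1: vowel (running total: 1)
  'h' at position 2: consonant
  'k' at position 3: consonant
  'l' at position 4: consonant
  'l' at position 5: consonant
  'd' at position 6: consonant
  'm' at position 7: consonant
Total vowels: 1

1


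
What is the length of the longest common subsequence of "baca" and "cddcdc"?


LCS of "baca" and "cddcdc"
DP table:
           c    d    d    c    d    c
      0    0    0    0    0    0    0
  b   0    0    0    0    0    0    0
  a   0    0    0    0    0    0    0
  c   0    1    1    1    1    1    1
  a   0    1    1    1    1    1    1
LCS length = dp[4][6] = 1

1


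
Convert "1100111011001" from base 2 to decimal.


Input: "1100111011001" in base 2
Positional expansion:
  Digit '1' (value 1) x 2^12 = 4096
  Digit '1' (value 1) x 2^11 = 2048
  Digit '0' (value 0) x 2^10 = 0
  Digit '0' (value 0) x 2^9 = 0
  Digit '1' (value 1) x 2^8 = 256
  Digit '1' (value 1) x 2^7 = 128
  Digit '1' (value 1) x 2^6 = 64
  Digit '0' (value 0) x 2^5 = 0
  Digit '1' (value 1) x 2^4 = 16
  Digit '1' (value 1) x 2^3 = 8
  Digit '0' (value 0) x 2^2 = 0
  Digit '0' (value 0) x 2^1 = 0
  Digit '1' (value 1) x 2^0 = 1
Sum = 6617

6617


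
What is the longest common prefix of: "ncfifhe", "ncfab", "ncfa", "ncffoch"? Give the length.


Words: ncfifhe, ncfab, ncfa, ncffoch
  Position 0: all 'n' => match
  Position 1: all 'c' => match
  Position 2: all 'f' => match
  Position 3: ('i', 'a', 'a', 'f') => mismatch, stop
LCP = "ncf" (length 3)

3


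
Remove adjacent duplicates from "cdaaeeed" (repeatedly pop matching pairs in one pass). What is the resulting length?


Input: cdaaeeed
Stack-based adjacent duplicate removal:
  Read 'c': push. Stack: c
  Read 'd': push. Stack: cd
  Read 'a': push. Stack: cda
  Read 'a': matches stack top 'a' => pop. Stack: cd
  Read 'e': push. Stack: cde
  Read 'e': matches stack top 'e' => pop. Stack: cd
  Read 'e': push. Stack: cde
  Read 'd': push. Stack: cded
Final stack: "cded" (length 4)

4


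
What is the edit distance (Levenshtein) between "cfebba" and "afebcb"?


Computing edit distance: "cfebba" -> "afebcb"
DP table:
           a    f    e    b    c    b
      0    1    2    3    4    5    6
  c   1    1    2    3    4    4    5
  f   2    2    1    2    3    4    5
  e   3    3    2    1    2    3    4
  b   4    4    3    2    1    2    3
  b   5    5    4    3    2    2    2
  a   6    5    5    4    3    3    3
Edit distance = dp[6][6] = 3

3


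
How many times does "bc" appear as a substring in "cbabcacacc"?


Searching for "bc" in "cbabcacacc"
Scanning each position:
  Position 0: "cb" => no
  Position 1: "ba" => no
  Position 2: "ab" => no
  Position 3: "bc" => MATCH
  Position 4: "ca" => no
  Position 5: "ac" => no
  Position 6: "ca" => no
  Position 7: "ac" => no
  Position 8: "cc" => no
Total occurrences: 1

1


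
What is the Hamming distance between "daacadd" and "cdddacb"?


Comparing "daacadd" and "cdddacb" position by position:
  Position 0: 'd' vs 'c' => differ
  Position 1: 'a' vs 'd' => differ
  Position 2: 'a' vs 'd' => differ
  Position 3: 'c' vs 'd' => differ
  Position 4: 'a' vs 'a' => same
  Position 5: 'd' vs 'c' => differ
  Position 6: 'd' vs 'b' => differ
Total differences (Hamming distance): 6

6


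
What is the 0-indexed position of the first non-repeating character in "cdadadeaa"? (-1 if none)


Input: cdadadeaa
Character frequencies:
  'a': 4
  'c': 1
  'd': 3
  'e': 1
Scanning left to right for freq == 1:
  Position 0 ('c'): unique! => answer = 0

0


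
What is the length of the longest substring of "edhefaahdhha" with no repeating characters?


Input: "edhefaahdhha"
Sliding window (track last position of each char):
  Position 0 ('e'): window [0,0] length 1 -- new best
  Position 1 ('d'): window [0,1] length 2 -- new best
  Position 2 ('h'): window [0,2] length 3 -- new best
  Position 3 ('e'): repeat (last at 0), move window start to 1
  Position 3 ('e'): window [1,3] length 3
  Position 4 ('f'): window [1,4] length 4 -- new best
  Position 5 ('a'): window [1,5] length 5 -- new best
  Position 6 ('a'): repeat (last at 5), move window start to 6
  Position 6 ('a'): window [6,6] length 1
  Position 7 ('h'): window [6,7] length 2
  Position 8 ('d'): window [6,8] length 3
  Position 9 ('h'): repeat (last at 7), move window start to 8
  Position 9 ('h'): window [8,9] length 2
  Position 10 ('h'): repeat (last at 9), move window start to 10
  Position 10 ('h'): window [10,10] length 1
  Position 11 ('a'): window [10,11] length 2
Longest substring with no repeats: "dhefa" with length 5

5


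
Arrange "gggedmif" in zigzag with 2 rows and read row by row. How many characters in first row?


Zigzag "gggedmif" into 2 rows:
Placing characters:
  'g' => row 0
  'g' => row 1
  'g' => row 0
  'e' => row 1
  'd' => row 0
  'm' => row 1
  'i' => row 0
  'f' => row 1
Rows:
  Row 0: "ggdi"
  Row 1: "gemf"
First row length: 4

4


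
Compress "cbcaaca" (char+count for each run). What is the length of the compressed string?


Input: cbcaaca
Runs:
  'c' x 1 => "c1"
  'b' x 1 => "b1"
  'c' x 1 => "c1"
  'a' x 2 => "a2"
  'c' x 1 => "c1"
  'a' x 1 => "a1"
Compressed: "c1b1c1a2c1a1"
Compressed length: 12

12


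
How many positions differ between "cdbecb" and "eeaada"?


Comparing "cdbecb" and "eeaada" position by position:
  Position 0: 'c' vs 'e' => DIFFER
  Position 1: 'd' vs 'e' => DIFFER
  Position 2: 'b' vs 'a' => DIFFER
  Position 3: 'e' vs 'a' => DIFFER
  Position 4: 'c' vs 'd' => DIFFER
  Position 5: 'b' vs 'a' => DIFFER
Positions that differ: 6

6


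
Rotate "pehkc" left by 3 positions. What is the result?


Input: "pehkc", rotate left by 3
First 3 characters: "peh"
Remaining characters: "kc"
Concatenate remaining + first: "kc" + "peh" = "kcpeh"

kcpeh


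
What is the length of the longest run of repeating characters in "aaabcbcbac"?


Input: "aaabcbcbac"
Scanning for longest run:
  Position 1 ('a'): continues run of 'a', length=2
  Position 2 ('a'): continues run of 'a', length=3
  Position 3 ('b'): new char, reset run to 1
  Position 4 ('c'): new char, reset run to 1
  Position 5 ('b'): new char, reset run to 1
  Position 6 ('c'): new char, reset run to 1
  Position 7 ('b'): new char, reset run to 1
  Position 8 ('a'): new char, reset run to 1
  Position 9 ('c'): new char, reset run to 1
Longest run: 'a' with length 3

3


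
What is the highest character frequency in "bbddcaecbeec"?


Input: bbddcaecbeec
Character counts:
  'a': 1
  'b': 3
  'c': 3
  'd': 2
  'e': 3
Maximum frequency: 3

3


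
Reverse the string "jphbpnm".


Input: jphbpnm
Reading characters right to left:
  Position 6: 'm'
  Position 5: 'n'
  Position 4: 'p'
  Position 3: 'b'
  Position 2: 'h'
  Position 1: 'p'
  Position 0: 'j'
Reversed: mnpbhpj

mnpbhpj


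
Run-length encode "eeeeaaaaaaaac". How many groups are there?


Input: eeeeaaaaaaaac
Scanning for consecutive runs:
  Group 1: 'e' x 4 (positions 0-3)
  Group 2: 'a' x 8 (positions 4-11)
  Group 3: 'c' x 1 (positions 12-12)
Total groups: 3

3


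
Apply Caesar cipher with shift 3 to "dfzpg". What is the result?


Caesar cipher: shift "dfzpg" by 3
  'd' (pos 3) + 3 = pos 6 = 'g'
  'f' (pos 5) + 3 = pos 8 = 'i'
  'z' (pos 25) + 3 = pos 2 = 'c'
  'p' (pos 15) + 3 = pos 18 = 's'
  'g' (pos 6) + 3 = pos 9 = 'j'
Result: gicsj

gicsj


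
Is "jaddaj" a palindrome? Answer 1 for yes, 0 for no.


Input: jaddaj
Reversed: jaddaj
  Compare pos 0 ('j') with pos 5 ('j'): match
  Compare pos 1 ('a') with pos 4 ('a'): match
  Compare pos 2 ('d') with pos 3 ('d'): match
Result: palindrome

1


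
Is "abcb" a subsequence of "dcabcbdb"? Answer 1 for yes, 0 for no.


Check if "abcb" is a subsequence of "dcabcbdb"
Greedy scan:
  Position 0 ('d'): no match needed
  Position 1 ('c'): no match needed
  Position 2 ('a'): matches sub[0] = 'a'
  Position 3 ('b'): matches sub[1] = 'b'
  Position 4 ('c'): matches sub[2] = 'c'
  Position 5 ('b'): matches sub[3] = 'b'
  Position 6 ('d'): no match needed
  Position 7 ('b'): no match needed
All 4 characters matched => is a subsequence

1


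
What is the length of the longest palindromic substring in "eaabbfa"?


Input: "eaabbfa"
Checking substrings for palindromes:
  [1:3] "aa" (len 2) => palindrome
  [3:5] "bb" (len 2) => palindrome
Longest palindromic substring: "aa" with length 2

2


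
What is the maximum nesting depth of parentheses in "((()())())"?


Input: "((()())())"
Tracking depth:
  Position 0 '(': depth becomes 1
  Position 1 '(': depth becomes 2
  Position 2 '(': depth becomes 3
  Position 3 ')': depth becomes 2
  Position 4 '(': depth becomes 3
  Position 5 ')': depth becomes 2
  Position 6 ')': depth becomes 1
  Position 7 '(': depth becomes 2
  Position 8 ')': depth becomes 1
  Position 9 ')': depth becomes 0
Maximum depth reached: 3

3


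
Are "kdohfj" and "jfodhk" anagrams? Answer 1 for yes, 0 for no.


Strings: "kdohfj", "jfodhk"
Sorted first:  dfhjko
Sorted second: dfhjko
Sorted forms match => anagrams

1


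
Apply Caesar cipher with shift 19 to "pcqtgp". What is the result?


Caesar cipher: shift "pcqtgp" by 19
  'p' (pos 15) + 19 = pos 8 = 'i'
  'c' (pos 2) + 19 = pos 21 = 'v'
  'q' (pos 16) + 19 = pos 9 = 'j'
  't' (pos 19) + 19 = pos 12 = 'm'
  'g' (pos 6) + 19 = pos 25 = 'z'
  'p' (pos 15) + 19 = pos 8 = 'i'
Result: ivjmzi

ivjmzi


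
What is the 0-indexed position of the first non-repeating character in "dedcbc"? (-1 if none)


Input: dedcbc
Character frequencies:
  'b': 1
  'c': 2
  'd': 2
  'e': 1
Scanning left to right for freq == 1:
  Position 0 ('d'): freq=2, skip
  Position 1 ('e'): unique! => answer = 1

1


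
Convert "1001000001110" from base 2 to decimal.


Input: "1001000001110" in base 2
Positional expansion:
  Digit '1' (value 1) x 2^12 = 4096
  Digit '0' (value 0) x 2^11 = 0
  Digit '0' (value 0) x 2^10 = 0
  Digit '1' (value 1) x 2^9 = 512
  Digit '0' (value 0) x 2^8 = 0
  Digit '0' (value 0) x 2^7 = 0
  Digit '0' (value 0) x 2^6 = 0
  Digit '0' (value 0) x 2^5 = 0
  Digit '0' (value 0) x 2^4 = 0
  Digit '1' (value 1) x 2^3 = 8
  Digit '1' (value 1) x 2^2 = 4
  Digit '1' (value 1) x 2^1 = 2
  Digit '0' (value 0) x 2^0 = 0
Sum = 4622

4622


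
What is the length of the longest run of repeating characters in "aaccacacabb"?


Input: "aaccacacabb"
Scanning for longest run:
  Position 1 ('a'): continues run of 'a', length=2
  Position 2 ('c'): new char, reset run to 1
  Position 3 ('c'): continues run of 'c', length=2
  Position 4 ('a'): new char, reset run to 1
  Position 5 ('c'): new char, reset run to 1
  Position 6 ('a'): new char, reset run to 1
  Position 7 ('c'): new char, reset run to 1
  Position 8 ('a'): new char, reset run to 1
  Position 9 ('b'): new char, reset run to 1
  Position 10 ('b'): continues run of 'b', length=2
Longest run: 'a' with length 2

2


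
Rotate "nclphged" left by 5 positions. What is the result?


Input: "nclphged", rotate left by 5
First 5 characters: "nclph"
Remaining characters: "ged"
Concatenate remaining + first: "ged" + "nclph" = "gednclph"

gednclph


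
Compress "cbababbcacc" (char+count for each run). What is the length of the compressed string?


Input: cbababbcacc
Runs:
  'c' x 1 => "c1"
  'b' x 1 => "b1"
  'a' x 1 => "a1"
  'b' x 1 => "b1"
  'a' x 1 => "a1"
  'b' x 2 => "b2"
  'c' x 1 => "c1"
  'a' x 1 => "a1"
  'c' x 2 => "c2"
Compressed: "c1b1a1b1a1b2c1a1c2"
Compressed length: 18

18


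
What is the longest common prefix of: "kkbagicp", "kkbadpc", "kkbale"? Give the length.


Words: kkbagicp, kkbadpc, kkbale
  Position 0: all 'k' => match
  Position 1: all 'k' => match
  Position 2: all 'b' => match
  Position 3: all 'a' => match
  Position 4: ('g', 'd', 'l') => mismatch, stop
LCP = "kkba" (length 4)

4


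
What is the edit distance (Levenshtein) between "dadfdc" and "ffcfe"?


Computing edit distance: "dadfdc" -> "ffcfe"
DP table:
           f    f    c    f    e
      0    1    2    3    4    5
  d   1    1    2    3    4    5
  a   2    2    2    3    4    5
  d   3    3    3    3    4    5
  f   4    3    3    4    3    4
  d   5    4    4    4    4    4
  c   6    5    5    4    5    5
Edit distance = dp[6][5] = 5

5


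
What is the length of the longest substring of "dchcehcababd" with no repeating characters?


Input: "dchcehcababd"
Sliding window (track last position of each char):
  Position 0 ('d'): window [0,0] length 1 -- new best
  Position 1 ('c'): window [0,1] length 2 -- new best
  Position 2 ('h'): window [0,2] length 3 -- new best
  Position 3 ('c'): repeat (last at 1), move window start to 2
  Position 3 ('c'): window [2,3] length 2
  Position 4 ('e'): window [2,4] length 3
  Position 5 ('h'): repeat (last at 2), move window start to 3
  Position 5 ('h'): window [3,5] length 3
  Position 6 ('c'): repeat (last at 3), move window start to 4
  Position 6 ('c'): window [4,6] length 3
  Position 7 ('a'): window [4,7] length 4 -- new best
  Position 8 ('b'): window [4,8] length 5 -- new best
  Position 9 ('a'): repeat (last at 7), move window start to 8
  Position 9 ('a'): window [8,9] length 2
  Position 10 ('b'): repeat (last at 8), move window start to 9
  Position 10 ('b'): window [9,10] length 2
  Position 11 ('d'): window [9,11] length 3
Longest substring with no repeats: "ehcab" with length 5

5


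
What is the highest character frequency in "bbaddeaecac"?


Input: bbaddeaecac
Character counts:
  'a': 3
  'b': 2
  'c': 2
  'd': 2
  'e': 2
Maximum frequency: 3

3


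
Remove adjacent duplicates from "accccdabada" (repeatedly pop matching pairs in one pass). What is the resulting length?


Input: accccdabada
Stack-based adjacent duplicate removal:
  Read 'a': push. Stack: a
  Read 'c': push. Stack: ac
  Read 'c': matches stack top 'c' => pop. Stack: a
  Read 'c': push. Stack: ac
  Read 'c': matches stack top 'c' => pop. Stack: a
  Read 'd': push. Stack: ad
  Read 'a': push. Stack: ada
  Read 'b': push. Stack: adab
  Read 'a': push. Stack: adaba
  Read 'd': push. Stack: adabad
  Read 'a': push. Stack: adabada
Final stack: "adabada" (length 7)

7


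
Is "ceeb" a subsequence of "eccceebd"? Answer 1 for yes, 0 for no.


Check if "ceeb" is a subsequence of "eccceebd"
Greedy scan:
  Position 0 ('e'): no match needed
  Position 1 ('c'): matches sub[0] = 'c'
  Position 2 ('c'): no match needed
  Position 3 ('c'): no match needed
  Position 4 ('e'): matches sub[1] = 'e'
  Position 5 ('e'): matches sub[2] = 'e'
  Position 6 ('b'): matches sub[3] = 'b'
  Position 7 ('d'): no match needed
All 4 characters matched => is a subsequence

1


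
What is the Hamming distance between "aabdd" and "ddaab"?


Comparing "aabdd" and "ddaab" position by position:
  Position 0: 'a' vs 'd' => differ
  Position 1: 'a' vs 'd' => differ
  Position 2: 'b' vs 'a' => differ
  Position 3: 'd' vs 'a' => differ
  Position 4: 'd' vs 'b' => differ
Total differences (Hamming distance): 5

5


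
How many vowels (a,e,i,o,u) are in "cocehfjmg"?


Input: cocehfjmg
Checking each character:
  'c' at position 0: consonant
  'o' at position 1: vowel (running total: 1)
  'c' at position 2: consonant
  'e' at position 3: vowel (running total: 2)
  'h' at position 4: consonant
  'f' at position 5: consonant
  'j' at position 6: consonant
  'm' at position 7: consonant
  'g' at position 8: consonant
Total vowels: 2

2


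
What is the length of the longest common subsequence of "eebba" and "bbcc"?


LCS of "eebba" and "bbcc"
DP table:
           b    b    c    c
      0    0    0    0    0
  e   0    0    0    0    0
  e   0    0    0    0    0
  b   0    1    1    1    1
  b   0    1    2    2    2
  a   0    1    2    2    2
LCS length = dp[5][4] = 2

2


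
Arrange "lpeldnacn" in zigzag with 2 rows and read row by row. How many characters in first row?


Zigzag "lpeldnacn" into 2 rows:
Placing characters:
  'l' => row 0
  'p' => row 1
  'e' => row 0
  'l' => row 1
  'd' => row 0
  'n' => row 1
  'a' => row 0
  'c' => row 1
  'n' => row 0
Rows:
  Row 0: "ledan"
  Row 1: "plnc"
First row length: 5

5


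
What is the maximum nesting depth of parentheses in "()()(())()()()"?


Input: "()()(())()()()"
Tracking depth:
  Position 0 '(': depth becomes 1
  Position 1 ')': depth becomes 0
  Position 2 '(': depth becomes 1
  Position 3 ')': depth becomes 0
  Position 4 '(': depth becomes 1
  Position 5 '(': depth becomes 2
  Position 6 ')': depth becomes 1
  Position 7 ')': depth becomes 0
  Position 8 '(': depth becomes 1
  Position 9 ')': depth becomes 0
  Position 10 '(': depth becomes 1
  Position 11 ')': depth becomes 0
  Position 12 '(': depth becomes 1
  Position 13 ')': depth becomes 0
Maximum depth reached: 2

2


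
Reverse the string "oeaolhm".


Input: oeaolhm
Reading characters right to left:
  Position 6: 'm'
  Position 5: 'h'
  Position 4: 'l'
  Position 3: 'o'
  Position 2: 'a'
  Position 1: 'e'
  Position 0: 'o'
Reversed: mhloaeo

mhloaeo


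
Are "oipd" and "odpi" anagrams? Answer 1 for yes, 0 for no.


Strings: "oipd", "odpi"
Sorted first:  diop
Sorted second: diop
Sorted forms match => anagrams

1


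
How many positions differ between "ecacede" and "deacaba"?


Comparing "ecacede" and "deacaba" position by position:
  Position 0: 'e' vs 'd' => DIFFER
  Position 1: 'c' vs 'e' => DIFFER
  Position 2: 'a' vs 'a' => same
  Position 3: 'c' vs 'c' => same
  Position 4: 'e' vs 'a' => DIFFER
  Position 5: 'd' vs 'b' => DIFFER
  Position 6: 'e' vs 'a' => DIFFER
Positions that differ: 5

5


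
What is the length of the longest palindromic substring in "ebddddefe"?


Input: "ebddddefe"
Checking substrings for palindromes:
  [2:6] "dddd" (len 4) => palindrome
  [2:5] "ddd" (len 3) => palindrome
  [3:6] "ddd" (len 3) => palindrome
  [6:9] "efe" (len 3) => palindrome
  [2:4] "dd" (len 2) => palindrome
  [3:5] "dd" (len 2) => palindrome
Longest palindromic substring: "dddd" with length 4

4


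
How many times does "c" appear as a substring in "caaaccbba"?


Searching for "c" in "caaaccbba"
Scanning each position:
  Position 0: "c" => MATCH
  Position 1: "a" => no
  Position 2: "a" => no
  Position 3: "a" => no
  Position 4: "c" => MATCH
  Position 5: "c" => MATCH
  Position 6: "b" => no
  Position 7: "b" => no
  Position 8: "a" => no
Total occurrences: 3

3
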